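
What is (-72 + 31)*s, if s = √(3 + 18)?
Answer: -41*√21 ≈ -187.89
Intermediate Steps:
s = √21 ≈ 4.5826
(-72 + 31)*s = (-72 + 31)*√21 = -41*√21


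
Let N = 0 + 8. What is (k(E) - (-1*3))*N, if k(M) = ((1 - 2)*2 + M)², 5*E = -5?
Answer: 96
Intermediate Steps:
E = -1 (E = (⅕)*(-5) = -1)
N = 8
k(M) = (-2 + M)² (k(M) = (-1*2 + M)² = (-2 + M)²)
(k(E) - (-1*3))*N = ((-2 - 1)² - (-1*3))*8 = ((-3)² - (-3))*8 = (9 - 1*(-3))*8 = (9 + 3)*8 = 12*8 = 96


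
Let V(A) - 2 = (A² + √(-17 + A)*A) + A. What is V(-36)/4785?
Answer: 1262/4785 - 12*I*√53/1595 ≈ 0.26374 - 0.054772*I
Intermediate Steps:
V(A) = 2 + A + A² + A*√(-17 + A) (V(A) = 2 + ((A² + √(-17 + A)*A) + A) = 2 + ((A² + A*√(-17 + A)) + A) = 2 + (A + A² + A*√(-17 + A)) = 2 + A + A² + A*√(-17 + A))
V(-36)/4785 = (2 - 36 + (-36)² - 36*√(-17 - 36))/4785 = (2 - 36 + 1296 - 36*I*√53)*(1/4785) = (1262 - 36*I*√53)*(1/4785) = 1262/4785 - 12*I*√53/1595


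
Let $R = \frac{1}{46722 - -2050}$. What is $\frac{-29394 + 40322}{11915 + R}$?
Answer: $\frac{532980416}{581118381} \approx 0.91716$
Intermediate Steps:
$R = \frac{1}{48772}$ ($R = \frac{1}{46722 + \left(-12963 + 15013\right)} = \frac{1}{46722 + 2050} = \frac{1}{48772} \approx 2.0504 \cdot 10^{-5}$)
$\frac{-29394 + 40322}{11915 + R} = \frac{-29394 + 40322}{11915 + \frac{1}{48772}} = \frac{10928}{\frac{581118381}{48772}} = 10928 \cdot \frac{48772}{581118381} = \frac{532980416}{581118381}$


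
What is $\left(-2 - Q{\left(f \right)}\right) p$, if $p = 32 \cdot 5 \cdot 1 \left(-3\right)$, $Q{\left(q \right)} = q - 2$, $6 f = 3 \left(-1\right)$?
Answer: $-240$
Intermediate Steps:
$f = - \frac{1}{2}$ ($f = \frac{3 \left(-1\right)}{6} = \frac{1}{6} \left(-3\right) = - \frac{1}{2} \approx -0.5$)
$Q{\left(q \right)} = -2 + q$ ($Q{\left(q \right)} = q - 2 = -2 + q$)
$p = -480$ ($p = 32 \cdot 5 \left(-3\right) = 32 \left(-15\right) = -480$)
$\left(-2 - Q{\left(f \right)}\right) p = \left(-2 - \left(-2 - \frac{1}{2}\right)\right) \left(-480\right) = \left(-2 - - \frac{5}{2}\right) \left(-480\right) = \left(-2 + \frac{5}{2}\right) \left(-480\right) = \frac{1}{2} \left(-480\right) = -240$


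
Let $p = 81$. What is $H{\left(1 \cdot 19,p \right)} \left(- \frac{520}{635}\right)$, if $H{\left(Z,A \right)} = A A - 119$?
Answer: $- \frac{669968}{127} \approx -5275.3$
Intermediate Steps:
$H{\left(Z,A \right)} = -119 + A^{2}$ ($H{\left(Z,A \right)} = A^{2} - 119 = -119 + A^{2}$)
$H{\left(1 \cdot 19,p \right)} \left(- \frac{520}{635}\right) = \left(-119 + 81^{2}\right) \left(- \frac{520}{635}\right) = \left(-119 + 6561\right) \left(\left(-520\right) \frac{1}{635}\right) = 6442 \left(- \frac{104}{127}\right) = - \frac{669968}{127}$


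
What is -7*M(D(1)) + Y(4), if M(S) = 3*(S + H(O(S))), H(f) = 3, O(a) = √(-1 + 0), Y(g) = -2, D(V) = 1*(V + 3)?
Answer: -149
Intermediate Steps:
D(V) = 3 + V (D(V) = 1*(3 + V) = 3 + V)
O(a) = I (O(a) = √(-1) = I)
M(S) = 9 + 3*S (M(S) = 3*(S + 3) = 3*(3 + S) = 9 + 3*S)
-7*M(D(1)) + Y(4) = -7*(9 + 3*(3 + 1)) - 2 = -7*(9 + 3*4) - 2 = -7*(9 + 12) - 2 = -7*21 - 2 = -147 - 2 = -149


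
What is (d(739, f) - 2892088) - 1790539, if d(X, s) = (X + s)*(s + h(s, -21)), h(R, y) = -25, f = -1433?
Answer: -3670775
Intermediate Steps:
d(X, s) = (-25 + s)*(X + s) (d(X, s) = (X + s)*(s - 25) = (X + s)*(-25 + s) = (-25 + s)*(X + s))
(d(739, f) - 2892088) - 1790539 = (((-1433)**2 - 25*739 - 25*(-1433) + 739*(-1433)) - 2892088) - 1790539 = ((2053489 - 18475 + 35825 - 1058987) - 2892088) - 1790539 = (1011852 - 2892088) - 1790539 = -1880236 - 1790539 = -3670775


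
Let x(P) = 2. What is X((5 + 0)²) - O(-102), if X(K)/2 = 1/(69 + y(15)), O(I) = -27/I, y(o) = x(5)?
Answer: -571/2414 ≈ -0.23654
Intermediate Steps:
y(o) = 2
X(K) = 2/71 (X(K) = 2/(69 + 2) = 2/71)
X((5 + 0)²) - O(-102) = 2/71 - (-27)/(-102) = 2/71 - (-27)*(-1)/102 = 2/71 - 1*9/34 = 2/71 - 9/34 = -571/2414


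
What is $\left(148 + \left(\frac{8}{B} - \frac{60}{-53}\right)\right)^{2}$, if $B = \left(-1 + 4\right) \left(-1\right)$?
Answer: $\frac{542330944}{25281} \approx 21452.0$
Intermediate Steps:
$B = -3$ ($B = 3 \left(-1\right) = -3$)
$\left(148 + \left(\frac{8}{B} - \frac{60}{-53}\right)\right)^{2} = \left(148 + \left(\frac{8}{-3} - \frac{60}{-53}\right)\right)^{2} = \left(148 + \left(8 \left(- \frac{1}{3}\right) - - \frac{60}{53}\right)\right)^{2} = \left(148 + \left(- \frac{8}{3} + \frac{60}{53}\right)\right)^{2} = \left(148 - \frac{244}{159}\right)^{2} = \left(\frac{23288}{159}\right)^{2} = \frac{542330944}{25281}$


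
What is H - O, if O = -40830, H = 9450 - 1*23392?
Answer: 26888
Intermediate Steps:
H = -13942 (H = 9450 - 23392 = -13942)
H - O = -13942 - 1*(-40830) = -13942 + 40830 = 26888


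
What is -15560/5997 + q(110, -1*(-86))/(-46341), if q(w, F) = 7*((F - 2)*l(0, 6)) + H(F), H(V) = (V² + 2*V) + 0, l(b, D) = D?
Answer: -13817696/4875561 ≈ -2.8341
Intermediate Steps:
H(V) = V² + 2*V
q(w, F) = -84 + 42*F + F*(2 + F) (q(w, F) = 7*((F - 2)*6) + F*(2 + F) = 7*((-2 + F)*6) + F*(2 + F) = 7*(-12 + 6*F) + F*(2 + F) = (-84 + 42*F) + F*(2 + F) = -84 + 42*F + F*(2 + F))
-15560/5997 + q(110, -1*(-86))/(-46341) = -15560/5997 + (-84 + (-1*(-86))² + 44*(-1*(-86)))/(-46341) = -15560*1/5997 + (-84 + 86² + 44*86)*(-1/46341) = -15560/5997 + (-84 + 7396 + 3784)*(-1/46341) = -15560/5997 + 11096*(-1/46341) = -15560/5997 - 584/2439 = -13817696/4875561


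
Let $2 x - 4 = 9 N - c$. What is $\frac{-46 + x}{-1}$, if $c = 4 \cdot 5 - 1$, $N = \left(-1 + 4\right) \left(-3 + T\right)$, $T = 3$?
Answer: $\frac{107}{2} \approx 53.5$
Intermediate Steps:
$N = 0$ ($N = \left(-1 + 4\right) \left(-3 + 3\right) = 3 \cdot 0 = 0$)
$c = 19$ ($c = 20 - 1 = 19$)
$x = - \frac{15}{2}$ ($x = 2 + \frac{9 \cdot 0 - 19}{2} = 2 + \frac{0 - 19}{2} = 2 + \frac{1}{2} \left(-19\right) = 2 - \frac{19}{2} = - \frac{15}{2} \approx -7.5$)
$\frac{-46 + x}{-1} = \frac{-46 - \frac{15}{2}}{-1} = \left(-1\right) \left(- \frac{107}{2}\right) = \frac{107}{2}$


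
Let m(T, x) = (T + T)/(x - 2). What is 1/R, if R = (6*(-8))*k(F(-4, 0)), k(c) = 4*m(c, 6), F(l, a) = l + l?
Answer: 1/768 ≈ 0.0013021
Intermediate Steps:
F(l, a) = 2*l
m(T, x) = 2*T/(-2 + x) (m(T, x) = (2*T)/(-2 + x) = 2*T/(-2 + x))
k(c) = 2*c (k(c) = 4*(2*c/(-2 + 6)) = 4*(2*c/4) = 4*(2*c*(¼)) = 4*(c/2) = 2*c)
R = 768 (R = (6*(-8))*(2*(2*(-4))) = -96*(-8) = -48*(-16) = 768)
1/R = 1/768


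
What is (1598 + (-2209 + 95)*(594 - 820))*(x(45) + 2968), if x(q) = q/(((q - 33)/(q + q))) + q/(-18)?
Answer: 1583332686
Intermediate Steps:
x(q) = -q/18 + 2*q²/(-33 + q) (x(q) = q/(((-33 + q)/((2*q)))) + q*(-1/18) = q/(((-33 + q)*(1/(2*q)))) - q/18 = q/(((-33 + q)/(2*q))) - q/18 = q*(2*q/(-33 + q)) - q/18 = 2*q²/(-33 + q) - q/18 = -q/18 + 2*q²/(-33 + q))
(1598 + (-2209 + 95)*(594 - 820))*(x(45) + 2968) = (1598 + (-2209 + 95)*(594 - 820))*((1/18)*45*(33 + 35*45)/(-33 + 45) + 2968) = (1598 - 2114*(-226))*((1/18)*45*(33 + 1575)/12 + 2968) = (1598 + 477764)*((1/18)*45*(1/12)*1608 + 2968) = 479362*(335 + 2968) = 479362*3303 = 1583332686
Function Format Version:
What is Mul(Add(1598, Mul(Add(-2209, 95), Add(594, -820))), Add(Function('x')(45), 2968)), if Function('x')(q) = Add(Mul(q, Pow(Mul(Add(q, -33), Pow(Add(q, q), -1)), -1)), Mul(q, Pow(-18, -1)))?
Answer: 1583332686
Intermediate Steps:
Function('x')(q) = Add(Mul(Rational(-1, 18), q), Mul(2, Pow(q, 2), Pow(Add(-33, q), -1))) (Function('x')(q) = Add(Mul(q, Pow(Mul(Add(-33, q), Pow(Mul(2, q), -1)), -1)), Mul(q, Rational(-1, 18))) = Add(Mul(q, Pow(Mul(Add(-33, q), Mul(Rational(1, 2), Pow(q, -1))), -1)), Mul(Rational(-1, 18), q)) = Add(Mul(q, Pow(Mul(Rational(1, 2), Pow(q, -1), Add(-33, q)), -1)), Mul(Rational(-1, 18), q)) = Add(Mul(q, Mul(2, q, Pow(Add(-33, q), -1))), Mul(Rational(-1, 18), q)) = Add(Mul(2, Pow(q, 2), Pow(Add(-33, q), -1)), Mul(Rational(-1, 18), q)) = Add(Mul(Rational(-1, 18), q), Mul(2, Pow(q, 2), Pow(Add(-33, q), -1))))
Mul(Add(1598, Mul(Add(-2209, 95), Add(594, -820))), Add(Function('x')(45), 2968)) = Mul(Add(1598, Mul(Add(-2209, 95), Add(594, -820))), Add(Mul(Rational(1, 18), 45, Pow(Add(-33, 45), -1), Add(33, Mul(35, 45))), 2968)) = Mul(Add(1598, Mul(-2114, -226)), Add(Mul(Rational(1, 18), 45, Pow(12, -1), Add(33, 1575)), 2968)) = Mul(Add(1598, 477764), Add(Mul(Rational(1, 18), 45, Rational(1, 12), 1608), 2968)) = Mul(479362, Add(335, 2968)) = Mul(479362, 3303) = 1583332686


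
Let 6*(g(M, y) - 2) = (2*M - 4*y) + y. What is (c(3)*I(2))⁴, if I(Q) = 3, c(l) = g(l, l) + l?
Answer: 531441/16 ≈ 33215.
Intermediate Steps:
g(M, y) = 2 - y/2 + M/3 (g(M, y) = 2 + ((2*M - 4*y) + y)/6 = 2 + ((-4*y + 2*M) + y)/6 = 2 + (-3*y + 2*M)/6 = 2 + (-y/2 + M/3) = 2 - y/2 + M/3)
c(l) = 2 + 5*l/6 (c(l) = (2 - l/2 + l/3) + l = (2 - l/6) + l = 2 + 5*l/6)
(c(3)*I(2))⁴ = ((2 + (⅚)*3)*3)⁴ = ((2 + 5/2)*3)⁴ = ((9/2)*3)⁴ = (27/2)⁴ = 531441/16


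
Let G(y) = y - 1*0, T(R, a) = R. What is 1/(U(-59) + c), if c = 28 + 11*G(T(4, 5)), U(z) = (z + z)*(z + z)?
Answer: 1/13996 ≈ 7.1449e-5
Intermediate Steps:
G(y) = y (G(y) = y + 0 = y)
U(z) = 4*z² (U(z) = (2*z)*(2*z) = 4*z²)
c = 72 (c = 28 + 11*4 = 28 + 44 = 72)
1/(U(-59) + c) = 1/(4*(-59)² + 72) = 1/(4*3481 + 72) = 1/(13924 + 72) = 1/13996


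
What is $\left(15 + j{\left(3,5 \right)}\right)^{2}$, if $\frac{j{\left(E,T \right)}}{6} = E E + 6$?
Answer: $11025$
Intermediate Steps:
$j{\left(E,T \right)} = 36 + 6 E^{2}$ ($j{\left(E,T \right)} = 6 \left(E E + 6\right) = 6 \left(E^{2} + 6\right) = 6 \left(6 + E^{2}\right) = 36 + 6 E^{2}$)
$\left(15 + j{\left(3,5 \right)}\right)^{2} = \left(15 + \left(36 + 6 \cdot 3^{2}\right)\right)^{2} = \left(15 + \left(36 + 6 \cdot 9\right)\right)^{2} = \left(15 + \left(36 + 54\right)\right)^{2} = \left(15 + 90\right)^{2} = 105^{2} = 11025$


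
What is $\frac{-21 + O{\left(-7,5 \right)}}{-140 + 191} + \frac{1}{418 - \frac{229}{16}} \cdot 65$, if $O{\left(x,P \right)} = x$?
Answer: $- \frac{42604}{109803} \approx -0.388$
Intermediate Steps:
$\frac{-21 + O{\left(-7,5 \right)}}{-140 + 191} + \frac{1}{418 - \frac{229}{16}} \cdot 65 = \frac{-21 - 7}{-140 + 191} + \frac{1}{418 - \frac{229}{16}} \cdot 65 = - \frac{28}{51} + \frac{1}{418 - \frac{229}{16}} \cdot 65 = \left(-28\right) \frac{1}{51} + \frac{1}{418 - \frac{229}{16}} \cdot 65 = - \frac{28}{51} + \frac{1}{\frac{6459}{16}} \cdot 65 = - \frac{28}{51} + \frac{16}{6459} \cdot 65 = - \frac{28}{51} + \frac{1040}{6459} = - \frac{42604}{109803}$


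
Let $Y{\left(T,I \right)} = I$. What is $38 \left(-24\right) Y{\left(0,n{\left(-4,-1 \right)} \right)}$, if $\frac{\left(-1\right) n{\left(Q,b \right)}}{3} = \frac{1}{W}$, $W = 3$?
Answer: $912$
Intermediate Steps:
$n{\left(Q,b \right)} = -1$ ($n{\left(Q,b \right)} = - \frac{3}{3} = \left(-3\right) \frac{1}{3} = -1$)
$38 \left(-24\right) Y{\left(0,n{\left(-4,-1 \right)} \right)} = 38 \left(-24\right) \left(-1\right) = \left(-912\right) \left(-1\right) = 912$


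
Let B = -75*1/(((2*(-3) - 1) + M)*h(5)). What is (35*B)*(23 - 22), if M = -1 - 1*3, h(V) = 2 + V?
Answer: 375/11 ≈ 34.091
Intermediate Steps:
M = -4 (M = -1 - 3 = -4)
B = 75/77 (B = -75*1/((2 + 5)*((2*(-3) - 1) - 4)) = -75*1/(7*((-6 - 1) - 4)) = -75*1/(7*(-7 - 4)) = -75/(7*(-11)) = -75/(-77) = -75*(-1/77) = 75/77 ≈ 0.97403)
(35*B)*(23 - 22) = (35*(75/77))*(23 - 22) = (375/11)*1 = 375/11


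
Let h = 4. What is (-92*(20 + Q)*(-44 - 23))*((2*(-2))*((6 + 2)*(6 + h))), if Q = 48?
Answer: -134128640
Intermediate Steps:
(-92*(20 + Q)*(-44 - 23))*((2*(-2))*((6 + 2)*(6 + h))) = (-92*(20 + 48)*(-44 - 23))*((2*(-2))*((6 + 2)*(6 + 4))) = (-6256*(-67))*(-32*10) = (-92*(-4556))*(-4*80) = 419152*(-320) = -134128640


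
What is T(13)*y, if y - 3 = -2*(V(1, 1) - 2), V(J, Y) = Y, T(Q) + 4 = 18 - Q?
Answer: 5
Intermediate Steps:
T(Q) = 14 - Q (T(Q) = -4 + (18 - Q) = 14 - Q)
y = 5 (y = 3 - 2*(1 - 2) = 3 - 2*(-1) = 3 + 2 = 5)
T(13)*y = (14 - 1*13)*5 = (14 - 13)*5 = 1*5 = 5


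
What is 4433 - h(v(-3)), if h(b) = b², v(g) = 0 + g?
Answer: 4424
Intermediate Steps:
v(g) = g
4433 - h(v(-3)) = 4433 - 1*(-3)² = 4433 - 1*9 = 4433 - 9 = 4424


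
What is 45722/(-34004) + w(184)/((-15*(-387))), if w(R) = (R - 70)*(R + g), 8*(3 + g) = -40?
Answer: 69473341/32898870 ≈ 2.1117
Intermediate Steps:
g = -8 (g = -3 + (⅛)*(-40) = -3 - 5 = -8)
w(R) = (-70 + R)*(-8 + R) (w(R) = (R - 70)*(R - 8) = (-70 + R)*(-8 + R))
45722/(-34004) + w(184)/((-15*(-387))) = 45722/(-34004) + (560 + 184² - 78*184)/((-15*(-387))) = 45722*(-1/34004) + (560 + 33856 - 14352)/5805 = -22861/17002 + 20064*(1/5805) = -22861/17002 + 6688/1935 = 69473341/32898870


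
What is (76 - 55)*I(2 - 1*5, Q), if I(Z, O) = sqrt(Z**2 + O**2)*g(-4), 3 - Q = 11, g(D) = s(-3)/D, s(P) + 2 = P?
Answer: 105*sqrt(73)/4 ≈ 224.28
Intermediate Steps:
s(P) = -2 + P
g(D) = -5/D (g(D) = (-2 - 3)/D = -5/D)
Q = -8 (Q = 3 - 1*11 = 3 - 11 = -8)
I(Z, O) = 5*sqrt(O**2 + Z**2)/4 (I(Z, O) = sqrt(Z**2 + O**2)*(-5/(-4)) = sqrt(O**2 + Z**2)*(-5*(-1/4)) = sqrt(O**2 + Z**2)*(5/4) = 5*sqrt(O**2 + Z**2)/4)
(76 - 55)*I(2 - 1*5, Q) = (76 - 55)*(5*sqrt((-8)**2 + (2 - 1*5)**2)/4) = 21*(5*sqrt(64 + (2 - 5)**2)/4) = 21*(5*sqrt(64 + (-3)**2)/4) = 21*(5*sqrt(64 + 9)/4) = 21*(5*sqrt(73)/4) = 105*sqrt(73)/4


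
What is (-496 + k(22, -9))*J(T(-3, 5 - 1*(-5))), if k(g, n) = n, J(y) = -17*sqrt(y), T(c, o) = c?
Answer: 8585*I*sqrt(3) ≈ 14870.0*I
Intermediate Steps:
(-496 + k(22, -9))*J(T(-3, 5 - 1*(-5))) = (-496 - 9)*(-17*I*sqrt(3)) = -(-8585)*I*sqrt(3) = 8585*I*sqrt(3)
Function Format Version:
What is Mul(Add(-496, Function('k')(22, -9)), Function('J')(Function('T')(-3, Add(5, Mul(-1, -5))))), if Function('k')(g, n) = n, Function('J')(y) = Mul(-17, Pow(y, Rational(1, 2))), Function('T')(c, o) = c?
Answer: Mul(8585, I, Pow(3, Rational(1, 2))) ≈ Mul(14870., I)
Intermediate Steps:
Mul(Add(-496, Function('k')(22, -9)), Function('J')(Function('T')(-3, Add(5, Mul(-1, -5))))) = Mul(Add(-496, -9), Mul(-17, Pow(-3, Rational(1, 2)))) = Mul(-505, Mul(-17, Mul(I, Pow(3, Rational(1, 2))))) = Mul(-505, Mul(-17, I, Pow(3, Rational(1, 2)))) = Mul(8585, I, Pow(3, Rational(1, 2)))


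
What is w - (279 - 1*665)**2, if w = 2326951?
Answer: 2177955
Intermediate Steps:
w - (279 - 1*665)**2 = 2326951 - (279 - 1*665)**2 = 2326951 - (279 - 665)**2 = 2326951 - 1*(-386)**2 = 2326951 - 1*148996 = 2326951 - 148996 = 2177955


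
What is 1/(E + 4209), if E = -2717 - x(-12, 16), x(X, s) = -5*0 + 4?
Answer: 1/1488 ≈ 0.00067204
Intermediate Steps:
x(X, s) = 4 (x(X, s) = 0 + 4 = 4)
E = -2721 (E = -2717 - 1*4 = -2717 - 4 = -2721)
1/(E + 4209) = 1/(-2721 + 4209) = 1/1488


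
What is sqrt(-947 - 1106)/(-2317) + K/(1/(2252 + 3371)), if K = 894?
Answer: 5026962 - I*sqrt(2053)/2317 ≈ 5.027e+6 - 0.019555*I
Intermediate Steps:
sqrt(-947 - 1106)/(-2317) + K/(1/(2252 + 3371)) = sqrt(-947 - 1106)/(-2317) + 894/(1/(2252 + 3371)) = sqrt(-2053)*(-1/2317) + 894/(1/5623) = (I*sqrt(2053))*(-1/2317) + 894/(1/5623) = -I*sqrt(2053)/2317 + 894*5623 = -I*sqrt(2053)/2317 + 5026962 = 5026962 - I*sqrt(2053)/2317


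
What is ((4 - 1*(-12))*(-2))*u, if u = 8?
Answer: -256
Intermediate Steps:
((4 - 1*(-12))*(-2))*u = ((4 - 1*(-12))*(-2))*8 = ((4 + 12)*(-2))*8 = (16*(-2))*8 = -32*8 = -256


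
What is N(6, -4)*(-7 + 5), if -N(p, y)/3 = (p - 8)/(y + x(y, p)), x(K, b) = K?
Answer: 3/2 ≈ 1.5000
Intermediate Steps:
N(p, y) = -3*(-8 + p)/(2*y) (N(p, y) = -3*(p - 8)/(y + y) = -3*(-8 + p)/(2*y))
N(6, -4)*(-7 + 5) = ((3/2)*(8 - 1*6)/(-4))*(-7 + 5) = ((3/2)*(-1/4)*(8 - 6))*(-2) = ((3/2)*(-1/4)*2)*(-2) = -3/4*(-2) = 3/2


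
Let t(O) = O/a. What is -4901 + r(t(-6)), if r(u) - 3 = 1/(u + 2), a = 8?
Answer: -24486/5 ≈ -4897.2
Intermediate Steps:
t(O) = O/8
r(u) = 3 + 1/(2 + u) (r(u) = 3 + 1/(u + 2) = 3 + 1/(2 + u))
-4901 + r(t(-6)) = -4901 + (7 + 3*((⅛)*(-6)))/(2 + (⅛)*(-6)) = -4901 + (7 + 3*(-¾))/(2 - ¾) = -4901 + (7 - 9/4)/(5/4) = -4901 + (⅘)*(19/4) = -4901 + 19/5 = -24486/5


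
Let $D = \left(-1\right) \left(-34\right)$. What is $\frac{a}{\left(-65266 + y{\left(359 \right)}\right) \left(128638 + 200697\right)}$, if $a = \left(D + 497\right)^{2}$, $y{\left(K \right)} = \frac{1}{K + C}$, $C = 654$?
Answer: $- \frac{285626493}{21773804696095} \approx -1.3118 \cdot 10^{-5}$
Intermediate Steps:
$y{\left(K \right)} = \frac{1}{654 + K}$ ($y{\left(K \right)} = \frac{1}{K + 654} = \frac{1}{654 + K}$)
$D = 34$
$a = 281961$ ($a = \left(34 + 497\right)^{2} = 531^{2} = 281961$)
$\frac{a}{\left(-65266 + y{\left(359 \right)}\right) \left(128638 + 200697\right)} = \frac{281961}{\left(-65266 + \frac{1}{654 + 359}\right) \left(128638 + 200697\right)} = \frac{281961}{\left(-65266 + \frac{1}{1013}\right) 329335} = \frac{281961}{\left(- \frac{66114457}{1013}\right) 329335} = \frac{281961}{- \frac{21773804696095}{1013}} = 281961 \left(- \frac{1013}{21773804696095}\right) = - \frac{285626493}{21773804696095}$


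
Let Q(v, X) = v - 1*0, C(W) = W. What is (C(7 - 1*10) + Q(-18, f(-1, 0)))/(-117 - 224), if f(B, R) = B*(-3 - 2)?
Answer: 21/341 ≈ 0.061584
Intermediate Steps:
f(B, R) = -5*B (f(B, R) = B*(-5) = -5*B)
Q(v, X) = v (Q(v, X) = v + 0 = v)
(C(7 - 1*10) + Q(-18, f(-1, 0)))/(-117 - 224) = ((7 - 1*10) - 18)/(-117 - 224) = ((7 - 10) - 18)/(-341) = (-3 - 18)*(-1/341) = -21*(-1/341) = 21/341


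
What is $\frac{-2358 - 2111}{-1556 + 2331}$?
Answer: $- \frac{4469}{775} \approx -5.7664$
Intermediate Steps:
$\frac{-2358 - 2111}{-1556 + 2331} = - \frac{4469}{775}$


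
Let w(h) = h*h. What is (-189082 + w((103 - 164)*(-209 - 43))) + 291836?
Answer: 236401138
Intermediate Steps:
w(h) = h²
(-189082 + w((103 - 164)*(-209 - 43))) + 291836 = (-189082 + ((103 - 164)*(-209 - 43))²) + 291836 = (-189082 + (-61*(-252))²) + 291836 = (-189082 + 15372²) + 291836 = (-189082 + 236298384) + 291836 = 236109302 + 291836 = 236401138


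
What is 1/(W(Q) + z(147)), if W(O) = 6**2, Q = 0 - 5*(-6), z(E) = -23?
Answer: 1/13 ≈ 0.076923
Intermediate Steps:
Q = 30 (Q = 0 + 30 = 30)
W(O) = 36
1/(W(Q) + z(147)) = 1/(36 - 23) = 1/13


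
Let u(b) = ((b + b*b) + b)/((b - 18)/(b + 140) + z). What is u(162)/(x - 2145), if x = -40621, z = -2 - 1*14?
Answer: 501471/12530438 ≈ 0.040020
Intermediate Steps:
z = -16 (z = -2 - 14 = -16)
u(b) = (b**2 + 2*b)/(-16 + (-18 + b)/(140 + b)) (u(b) = ((b + b*b) + b)/((b - 18)/(b + 140) - 16) = ((b + b**2) + b)/((-18 + b)/(140 + b) - 16) = (b**2 + 2*b)/((-18 + b)/(140 + b) - 16) = (b**2 + 2*b)/(-16 + (-18 + b)/(140 + b)))
u(162)/(x - 2145) = (162*(280 + 162**2 + 142*162)/(-2258 - 15*162))/(-40621 - 2145) = (162*(280 + 26244 + 23004)/(-2258 - 2430))/(-42766) = (162*49528/(-4688))*(-1/42766) = (162*(-1/4688)*49528)*(-1/42766) = -501471/293*(-1/42766) = 501471/12530438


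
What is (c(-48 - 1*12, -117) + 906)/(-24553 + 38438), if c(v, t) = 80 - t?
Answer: 1103/13885 ≈ 0.079438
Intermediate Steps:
(c(-48 - 1*12, -117) + 906)/(-24553 + 38438) = ((80 - 1*(-117)) + 906)/(-24553 + 38438) = ((80 + 117) + 906)/13885 = (197 + 906)*(1/13885) = 1103*(1/13885) = 1103/13885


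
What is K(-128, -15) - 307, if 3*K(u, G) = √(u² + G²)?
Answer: -307 + √16609/3 ≈ -264.04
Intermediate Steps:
K(u, G) = √(G² + u²)/3 (K(u, G) = √(u² + G²)/3 = √(G² + u²)/3)
K(-128, -15) - 307 = √((-15)² + (-128)²)/3 - 307 = √(225 + 16384)/3 - 307 = √16609/3 - 307 = -307 + √16609/3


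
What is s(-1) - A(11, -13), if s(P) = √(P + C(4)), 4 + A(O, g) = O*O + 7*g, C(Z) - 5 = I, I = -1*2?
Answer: -26 + √2 ≈ -24.586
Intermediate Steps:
I = -2
C(Z) = 3 (C(Z) = 5 - 2 = 3)
A(O, g) = -4 + O² + 7*g (A(O, g) = -4 + (O*O + 7*g) = -4 + (O² + 7*g) = -4 + O² + 7*g)
s(P) = √(3 + P) (s(P) = √(P + 3) = √(3 + P))
s(-1) - A(11, -13) = √(3 - 1) - (-4 + 11² + 7*(-13)) = √2 - (-4 + 121 - 91) = √2 - 1*26 = √2 - 26 = -26 + √2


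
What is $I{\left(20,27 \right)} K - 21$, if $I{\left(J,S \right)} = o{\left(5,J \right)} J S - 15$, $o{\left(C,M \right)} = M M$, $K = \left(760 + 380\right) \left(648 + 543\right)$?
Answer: $293251473879$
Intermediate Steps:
$K = 1357740$ ($K = 1140 \cdot 1191 = 1357740$)
$o{\left(C,M \right)} = M^{2}$
$I{\left(J,S \right)} = -15 + S J^{3}$ ($I{\left(J,S \right)} = J^{2} J S - 15 = J^{3} S - 15 = S J^{3} - 15 = -15 + S J^{3}$)
$I{\left(20,27 \right)} K - 21 = \left(-15 + 27 \cdot 20^{3}\right) 1357740 - 21 = \left(-15 + 27 \cdot 8000\right) 1357740 - 21 = \left(-15 + 216000\right) 1357740 - 21 = 215985 \cdot 1357740 - 21 = 293251473900 - 21 = 293251473879$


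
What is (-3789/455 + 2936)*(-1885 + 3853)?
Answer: 2621555088/455 ≈ 5.7617e+6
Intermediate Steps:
(-3789/455 + 2936)*(-1885 + 3853) = (-3789*1/455 + 2936)*1968 = (-3789/455 + 2936)*1968 = (1332091/455)*1968 = 2621555088/455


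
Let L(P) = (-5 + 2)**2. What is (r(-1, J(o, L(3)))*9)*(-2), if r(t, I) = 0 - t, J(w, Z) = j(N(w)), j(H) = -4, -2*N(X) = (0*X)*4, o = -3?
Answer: -18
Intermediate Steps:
N(X) = 0 (N(X) = -0*X*4/2 = -0*4 = -1/2*0 = 0)
L(P) = 9 (L(P) = (-3)**2 = 9)
J(w, Z) = -4
r(t, I) = -t
(r(-1, J(o, L(3)))*9)*(-2) = (-1*(-1)*9)*(-2) = (1*9)*(-2) = 9*(-2) = -18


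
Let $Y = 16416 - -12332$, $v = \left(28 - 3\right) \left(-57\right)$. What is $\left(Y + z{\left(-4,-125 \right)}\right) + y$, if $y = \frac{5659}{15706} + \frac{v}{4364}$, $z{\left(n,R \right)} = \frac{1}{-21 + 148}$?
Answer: $\frac{125121610471975}{4352352484} \approx 28748.0$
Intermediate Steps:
$v = -1425$ ($v = 25 \left(-57\right) = -1425$)
$z{\left(n,R \right)} = \frac{1}{127}$
$Y = 28748$ ($Y = 16416 + 12332 = 28748$)
$y = \frac{1157413}{34270492}$ ($y = \frac{5659}{15706} - \frac{1425}{4364} = \frac{1157413}{34270492} \approx 0.033773$)
$\left(Y + z{\left(-4,-125 \right)}\right) + y = \left(28748 + \frac{1}{127}\right) + \frac{1157413}{34270492} = \frac{3650997}{127} + \frac{1157413}{34270492} = \frac{125121610471975}{4352352484}$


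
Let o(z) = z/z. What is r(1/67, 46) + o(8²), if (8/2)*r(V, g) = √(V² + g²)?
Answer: 1 + 5*√379949/268 ≈ 12.500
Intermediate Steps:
r(V, g) = √(V² + g²)/4
o(z) = 1
r(1/67, 46) + o(8²) = √((1/67)² + 46²)/4 + 1 = √((1/67)² + 2116)/4 + 1 = √(1/4489 + 2116)/4 + 1 = √(9498725/4489)/4 + 1 = (5*√379949/67)/4 + 1 = 5*√379949/268 + 1 = 1 + 5*√379949/268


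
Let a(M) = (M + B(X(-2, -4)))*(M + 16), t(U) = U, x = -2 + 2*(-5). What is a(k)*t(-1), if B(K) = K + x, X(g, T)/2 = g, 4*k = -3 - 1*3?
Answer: 1015/4 ≈ 253.75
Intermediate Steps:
k = -3/2 (k = (-3 - 1*3)/4 = (-3 - 3)/4 = (¼)*(-6) = -3/2 ≈ -1.5000)
X(g, T) = 2*g
x = -12 (x = -2 - 10 = -12)
B(K) = -12 + K (B(K) = K - 12 = -12 + K)
a(M) = (-16 + M)*(16 + M) (a(M) = (M + (-12 + 2*(-2)))*(M + 16) = (M + (-12 - 4))*(16 + M) = (M - 16)*(16 + M) = (-16 + M)*(16 + M))
a(k)*t(-1) = (-256 + (-3/2)²)*(-1) = (-256 + 9/4)*(-1) = -1015/4*(-1) = 1015/4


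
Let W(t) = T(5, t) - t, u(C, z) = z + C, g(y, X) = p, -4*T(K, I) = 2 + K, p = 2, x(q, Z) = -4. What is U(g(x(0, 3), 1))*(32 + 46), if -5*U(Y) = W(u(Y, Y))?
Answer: 897/10 ≈ 89.700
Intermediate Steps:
T(K, I) = -½ - K/4 (T(K, I) = -(2 + K)/4 = -½ - K/4)
g(y, X) = 2
u(C, z) = C + z
W(t) = -7/4 - t (W(t) = (-½ - ¼*5) - t = (-½ - 5/4) - t = -7/4 - t)
U(Y) = 7/20 + 2*Y/5 (U(Y) = -(-7/4 - (Y + Y))/5 = -(-7/4 - 2*Y)/5 = 7/20 + 2*Y/5)
U(g(x(0, 3), 1))*(32 + 46) = (7/20 + (⅖)*2)*(32 + 46) = (7/20 + ⅘)*78 = (23/20)*78 = 897/10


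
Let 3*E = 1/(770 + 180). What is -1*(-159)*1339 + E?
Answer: 606767851/2850 ≈ 2.1290e+5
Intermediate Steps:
E = 1/2850 (E = 1/(3*(770 + 180)) = (1/3)/950 = (1/3)*(1/950) = 1/2850 ≈ 0.00035088)
-1*(-159)*1339 + E = -1*(-159)*1339 + 1/2850 = 159*1339 + 1/2850 = 212901 + 1/2850 = 606767851/2850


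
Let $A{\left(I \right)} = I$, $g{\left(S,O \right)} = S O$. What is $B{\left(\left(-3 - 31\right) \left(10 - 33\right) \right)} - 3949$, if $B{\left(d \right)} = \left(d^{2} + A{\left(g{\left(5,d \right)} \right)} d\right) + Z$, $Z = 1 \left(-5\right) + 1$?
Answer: $3665191$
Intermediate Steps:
$g{\left(S,O \right)} = O S$
$Z = -4$ ($Z = -5 + 1 = -4$)
$B{\left(d \right)} = -4 + 6 d^{2}$ ($B{\left(d \right)} = \left(d^{2} + d 5 d\right) - 4 = \left(d^{2} + 5 d d\right) - 4 = \left(d^{2} + 5 d^{2}\right) - 4 = 6 d^{2} - 4 = -4 + 6 d^{2}$)
$B{\left(\left(-3 - 31\right) \left(10 - 33\right) \right)} - 3949 = \left(-4 + 6 \left(\left(-3 - 31\right) \left(10 - 33\right)\right)^{2}\right) - 3949 = \left(-4 + 6 \left(\left(-34\right) \left(-23\right)\right)^{2}\right) - 3949 = \left(-4 + 6 \cdot 782^{2}\right) - 3949 = \left(-4 + 6 \cdot 611524\right) - 3949 = \left(-4 + 3669144\right) - 3949 = 3669140 - 3949 = 3665191$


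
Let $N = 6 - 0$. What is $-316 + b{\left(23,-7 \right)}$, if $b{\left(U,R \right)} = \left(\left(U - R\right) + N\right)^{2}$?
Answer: $980$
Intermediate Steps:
$N = 6$ ($N = 6 + 0 = 6$)
$b{\left(U,R \right)} = \left(6 + U - R\right)^{2}$ ($b{\left(U,R \right)} = \left(\left(U - R\right) + 6\right)^{2} = \left(6 + U - R\right)^{2}$)
$-316 + b{\left(23,-7 \right)} = -316 + \left(6 + 23 - -7\right)^{2} = -316 + \left(6 + 23 + 7\right)^{2} = -316 + 36^{2} = -316 + 1296 = 980$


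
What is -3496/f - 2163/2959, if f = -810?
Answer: 4296317/1198395 ≈ 3.5851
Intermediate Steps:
-3496/f - 2163/2959 = -3496/(-810) - 2163/2959 = -3496*(-1/810) - 2163*1/2959 = 1748/405 - 2163/2959 = 4296317/1198395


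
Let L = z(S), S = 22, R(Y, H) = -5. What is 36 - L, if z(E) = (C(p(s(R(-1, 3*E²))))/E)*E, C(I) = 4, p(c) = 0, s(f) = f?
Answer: 32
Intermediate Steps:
z(E) = 4 (z(E) = (4/E)*E = 4)
L = 4
36 - L = 36 - 1*4 = 36 - 4 = 32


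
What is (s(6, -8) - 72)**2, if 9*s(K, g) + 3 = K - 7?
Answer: 425104/81 ≈ 5248.2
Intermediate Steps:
s(K, g) = -10/9 + K/9 (s(K, g) = -1/3 + (K - 7)/9 = -1/3 + (-7 + K)/9 = -1/3 + (-7/9 + K/9) = -10/9 + K/9)
(s(6, -8) - 72)**2 = ((-10/9 + (1/9)*6) - 72)**2 = ((-10/9 + 2/3) - 72)**2 = (-4/9 - 72)**2 = (-652/9)**2 = 425104/81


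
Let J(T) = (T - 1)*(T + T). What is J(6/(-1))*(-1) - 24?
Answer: -108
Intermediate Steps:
J(T) = 2*T*(-1 + T) (J(T) = (-1 + T)*(2*T) = 2*T*(-1 + T))
J(6/(-1))*(-1) - 24 = (2*(6/(-1))*(-1 + 6/(-1)))*(-1) - 24 = (2*(6*(-1))*(-1 + 6*(-1)))*(-1) - 24 = (2*(-6)*(-1 - 6))*(-1) - 24 = (2*(-6)*(-7))*(-1) - 24 = 84*(-1) - 24 = -84 - 24 = -108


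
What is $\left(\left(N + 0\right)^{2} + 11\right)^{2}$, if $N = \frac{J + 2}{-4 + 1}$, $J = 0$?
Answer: $\frac{10609}{81} \approx 130.98$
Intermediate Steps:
$N = - \frac{2}{3}$ ($N = \frac{0 + 2}{-4 + 1} = \frac{2}{-3} = 2 \left(- \frac{1}{3}\right) = - \frac{2}{3} \approx -0.66667$)
$\left(\left(N + 0\right)^{2} + 11\right)^{2} = \left(\left(- \frac{2}{3} + 0\right)^{2} + 11\right)^{2} = \left(\left(- \frac{2}{3}\right)^{2} + 11\right)^{2} = \left(\frac{4}{9} + 11\right)^{2} = \left(\frac{103}{9}\right)^{2} = \frac{10609}{81}$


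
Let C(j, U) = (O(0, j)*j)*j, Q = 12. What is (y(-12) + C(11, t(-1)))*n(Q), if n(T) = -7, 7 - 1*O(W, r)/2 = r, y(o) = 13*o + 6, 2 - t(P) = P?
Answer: 7826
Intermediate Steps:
t(P) = 2 - P
y(o) = 6 + 13*o
O(W, r) = 14 - 2*r
C(j, U) = j²*(14 - 2*j) (C(j, U) = ((14 - 2*j)*j)*j = (j*(14 - 2*j))*j = j²*(14 - 2*j))
(y(-12) + C(11, t(-1)))*n(Q) = ((6 + 13*(-12)) + 2*11²*(7 - 1*11))*(-7) = ((6 - 156) + 2*121*(7 - 11))*(-7) = (-150 + 2*121*(-4))*(-7) = (-150 - 968)*(-7) = -1118*(-7) = 7826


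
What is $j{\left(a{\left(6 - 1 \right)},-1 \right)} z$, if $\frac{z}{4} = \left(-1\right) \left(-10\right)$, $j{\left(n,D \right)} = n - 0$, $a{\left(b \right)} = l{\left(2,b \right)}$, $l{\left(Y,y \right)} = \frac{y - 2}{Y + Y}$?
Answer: $30$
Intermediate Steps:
$l{\left(Y,y \right)} = \frac{-2 + y}{2 Y}$
$a{\left(b \right)} = - \frac{1}{2} + \frac{b}{4}$ ($a{\left(b \right)} = \frac{-2 + b}{2 \cdot 2} = \frac{1}{2} \cdot \frac{1}{2} \left(-2 + b\right) = - \frac{1}{2} + \frac{b}{4}$)
$j{\left(n,D \right)} = n$ ($j{\left(n,D \right)} = n + 0 = n$)
$z = 40$ ($z = 4 \left(\left(-1\right) \left(-10\right)\right) = 4 \cdot 10 = 40$)
$j{\left(a{\left(6 - 1 \right)},-1 \right)} z = \left(- \frac{1}{2} + \frac{6 - 1}{4}\right) 40 = \left(- \frac{1}{2} + \frac{1}{4} \cdot 5\right) 40 = \left(- \frac{1}{2} + \frac{5}{4}\right) 40 = \frac{3}{4} \cdot 40 = 30$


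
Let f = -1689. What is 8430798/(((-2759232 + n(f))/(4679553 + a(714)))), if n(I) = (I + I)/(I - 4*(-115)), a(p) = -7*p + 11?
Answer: -8072547558204662/565182125 ≈ -1.4283e+7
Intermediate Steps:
a(p) = 11 - 7*p
n(I) = 2*I/(460 + I) (n(I) = (2*I)/(I + 460) = (2*I)/(460 + I) = 2*I/(460 + I))
8430798/(((-2759232 + n(f))/(4679553 + a(714)))) = 8430798/(((-2759232 + 2*(-1689)/(460 - 1689))/(4679553 + (11 - 7*714)))) = 8430798/(((-2759232 + 2*(-1689)/(-1229))/(4679553 + (11 - 4998)))) = 8430798/(((-2759232 + 2*(-1689)*(-1/1229))/(4679553 - 4987))) = 8430798/(((-2759232 + 3378/1229)/4674566)) = 8430798/((-3391092750/1229*1/4674566)) = 8430798/(-1695546375/2872520807) = 8430798*(-2872520807/1695546375) = -8072547558204662/565182125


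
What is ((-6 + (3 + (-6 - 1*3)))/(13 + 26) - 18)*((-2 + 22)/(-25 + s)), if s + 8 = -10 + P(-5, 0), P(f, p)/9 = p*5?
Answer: 4760/559 ≈ 8.5152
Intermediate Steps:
P(f, p) = 45*p (P(f, p) = 9*(p*5) = 9*(5*p) = 45*p)
s = -18 (s = -8 + (-10 + 45*0) = -8 + (-10 + 0) = -8 - 10 = -18)
((-6 + (3 + (-6 - 1*3)))/(13 + 26) - 18)*((-2 + 22)/(-25 + s)) = ((-6 + (3 + (-6 - 1*3)))/(13 + 26) - 18)*((-2 + 22)/(-25 - 18)) = ((-6 + (3 + (-6 - 3)))/39 - 18)*(20/(-43)) = ((-6 + (3 - 9))*(1/39) - 18)*(20*(-1/43)) = ((-6 - 6)*(1/39) - 18)*(-20/43) = (-12*1/39 - 18)*(-20/43) = (-4/13 - 18)*(-20/43) = -238/13*(-20/43) = 4760/559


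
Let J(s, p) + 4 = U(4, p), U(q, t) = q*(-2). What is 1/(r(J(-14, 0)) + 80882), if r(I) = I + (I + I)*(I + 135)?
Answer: 1/77918 ≈ 1.2834e-5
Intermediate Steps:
U(q, t) = -2*q
J(s, p) = -12 (J(s, p) = -4 - 2*4 = -4 - 8 = -12)
r(I) = I + 2*I*(135 + I) (r(I) = I + (2*I)*(135 + I) = I + 2*I*(135 + I))
1/(r(J(-14, 0)) + 80882) = 1/(-12*(271 + 2*(-12)) + 80882) = 1/(-12*(271 - 24) + 80882) = 1/(-12*247 + 80882) = 1/(-2964 + 80882) = 1/77918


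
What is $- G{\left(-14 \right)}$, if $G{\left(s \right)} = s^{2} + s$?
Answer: $-182$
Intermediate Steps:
$G{\left(s \right)} = s + s^{2}$
$- G{\left(-14 \right)} = - \left(-14\right) \left(1 - 14\right) = - \left(-14\right) \left(-13\right) = \left(-1\right) 182 = -182$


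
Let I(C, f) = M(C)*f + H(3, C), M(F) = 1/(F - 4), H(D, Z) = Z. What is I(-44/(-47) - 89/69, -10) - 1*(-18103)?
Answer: 828987637448/45787917 ≈ 18105.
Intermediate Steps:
M(F) = 1/(-4 + F)
I(C, f) = C + f/(-4 + C) (I(C, f) = f/(-4 + C) + C = C + f/(-4 + C))
I(-44/(-47) - 89/69, -10) - 1*(-18103) = (-10 + (-44/(-47) - 89/69)*(-4 + (-44/(-47) - 89/69)))/(-4 + (-44/(-47) - 89/69)) - 1*(-18103) = (-10 + (-44*(-1/47) - 89*1/69)*(-4 + (-44*(-1/47) - 89*1/69)))/(-4 + (-44*(-1/47) - 89*1/69)) + 18103 = (-10 + (44/47 - 89/69)*(-4 + (44/47 - 89/69)))/(-4 + (44/47 - 89/69)) + 18103 = (-10 - 1147*(-4 - 1147/3243)/3243)/(-4 - 1147/3243) + 18103 = (-10 - 1147/3243*(-14119/3243))/(-14119/3243) + 18103 = -3243*(-10 + 16194493/10517049)/14119 + 18103 = -3243/14119*(-88975997/10517049) + 18103 = 88975997/45787917 + 18103 = 828987637448/45787917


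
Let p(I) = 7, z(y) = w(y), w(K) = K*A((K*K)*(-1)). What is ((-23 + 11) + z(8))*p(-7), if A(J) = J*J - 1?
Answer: 229236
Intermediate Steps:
A(J) = -1 + J² (A(J) = J² - 1 = -1 + J²)
w(K) = K*(-1 + K⁴) (w(K) = K*(-1 + ((K*K)*(-1))²) = K*(-1 + (K²*(-1))²) = K*(-1 + (-K²)²) = K*(-1 + K⁴))
z(y) = y⁵ - y
((-23 + 11) + z(8))*p(-7) = ((-23 + 11) + (8⁵ - 1*8))*7 = (-12 + (32768 - 8))*7 = (-12 + 32760)*7 = 32748*7 = 229236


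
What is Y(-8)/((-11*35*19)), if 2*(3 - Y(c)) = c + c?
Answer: -1/665 ≈ -0.0015038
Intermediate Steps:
Y(c) = 3 - c (Y(c) = 3 - (c + c)/2 = 3 - c)
Y(-8)/((-11*35*19)) = (3 - 1*(-8))/((-11*35*19)) = (3 + 8)/((-385*19)) = 11/(-7315) = 11*(-1/7315) = -1/665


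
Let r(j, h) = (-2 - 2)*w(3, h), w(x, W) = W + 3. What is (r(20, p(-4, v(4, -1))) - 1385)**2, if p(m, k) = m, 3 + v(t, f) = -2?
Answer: 1907161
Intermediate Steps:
v(t, f) = -5 (v(t, f) = -3 - 2 = -5)
w(x, W) = 3 + W
r(j, h) = -12 - 4*h (r(j, h) = (-2 - 2)*(3 + h) = -4*(3 + h) = -12 - 4*h)
(r(20, p(-4, v(4, -1))) - 1385)**2 = ((-12 - 4*(-4)) - 1385)**2 = ((-12 + 16) - 1385)**2 = (4 - 1385)**2 = (-1381)**2 = 1907161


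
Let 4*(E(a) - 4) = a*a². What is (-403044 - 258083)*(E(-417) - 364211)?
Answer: 48902599605707/4 ≈ 1.2226e+13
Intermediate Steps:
E(a) = 4 + a³/4 (E(a) = 4 + (a*a²)/4 = 4 + a³/4)
(-403044 - 258083)*(E(-417) - 364211) = (-403044 - 258083)*((4 + (¼)*(-417)³) - 364211) = -661127*((4 + (¼)*(-72511713)) - 364211) = -661127*((4 - 72511713/4) - 364211) = -661127*(-72511697/4 - 364211) = -661127*(-73968541/4) = 48902599605707/4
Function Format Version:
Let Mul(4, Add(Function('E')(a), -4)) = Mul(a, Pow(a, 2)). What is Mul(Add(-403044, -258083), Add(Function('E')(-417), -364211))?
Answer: Rational(48902599605707, 4) ≈ 1.2226e+13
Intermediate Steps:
Function('E')(a) = Add(4, Mul(Rational(1, 4), Pow(a, 3))) (Function('E')(a) = Add(4, Mul(Rational(1, 4), Mul(a, Pow(a, 2)))) = Add(4, Mul(Rational(1, 4), Pow(a, 3))))
Mul(Add(-403044, -258083), Add(Function('E')(-417), -364211)) = Mul(Add(-403044, -258083), Add(Add(4, Mul(Rational(1, 4), Pow(-417, 3))), -364211)) = Mul(-661127, Add(Add(4, Mul(Rational(1, 4), -72511713)), -364211)) = Mul(-661127, Add(Add(4, Rational(-72511713, 4)), -364211)) = Mul(-661127, Add(Rational(-72511697, 4), -364211)) = Mul(-661127, Rational(-73968541, 4)) = Rational(48902599605707, 4)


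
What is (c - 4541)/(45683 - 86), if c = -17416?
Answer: -7319/15199 ≈ -0.48154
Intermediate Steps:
(c - 4541)/(45683 - 86) = (-17416 - 4541)/(45683 - 86) = -21957/45597 = -21957*1/45597 = -7319/15199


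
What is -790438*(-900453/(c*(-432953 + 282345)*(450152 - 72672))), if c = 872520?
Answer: -10784125279/751576933644800 ≈ -1.4349e-5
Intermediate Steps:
-790438*(-900453/(c*(-432953 + 282345)*(450152 - 72672))) = -790438*(-300151/(290840*(-432953 + 282345)*(450152 - 72672))) = -790438/((-150608*377480)/((-900453*1/872520))) = -790438/((-56851507840/(-300151/290840))) = -790438/((-56851507840*(-290840/300151))) = -790438/16534692540185600/300151 = -790438*300151/16534692540185600 = -10784125279/751576933644800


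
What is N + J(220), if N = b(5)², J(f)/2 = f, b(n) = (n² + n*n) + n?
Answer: 3465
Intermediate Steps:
b(n) = n + 2*n² (b(n) = (n² + n²) + n = 2*n² + n = n + 2*n²)
J(f) = 2*f
N = 3025 (N = (5*(1 + 2*5))² = (5*(1 + 10))² = (5*11)² = 55² = 3025)
N + J(220) = 3025 + 2*220 = 3025 + 440 = 3465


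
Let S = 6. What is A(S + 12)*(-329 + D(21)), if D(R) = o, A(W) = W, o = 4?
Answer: -5850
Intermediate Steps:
D(R) = 4
A(S + 12)*(-329 + D(21)) = (6 + 12)*(-329 + 4) = 18*(-325) = -5850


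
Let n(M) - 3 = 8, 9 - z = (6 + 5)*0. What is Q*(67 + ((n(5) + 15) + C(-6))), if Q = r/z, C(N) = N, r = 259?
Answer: 7511/3 ≈ 2503.7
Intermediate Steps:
z = 9 (z = 9 - (6 + 5)*0 = 9 - 11*0 = 9 - 1*0 = 9 + 0 = 9)
n(M) = 11 (n(M) = 3 + 8 = 11)
Q = 259/9 ≈ 28.778
Q*(67 + ((n(5) + 15) + C(-6))) = 259*(67 + ((11 + 15) - 6))/9 = 259*(67 + (26 - 6))/9 = 259*(67 + 20)/9 = (259/9)*87 = 7511/3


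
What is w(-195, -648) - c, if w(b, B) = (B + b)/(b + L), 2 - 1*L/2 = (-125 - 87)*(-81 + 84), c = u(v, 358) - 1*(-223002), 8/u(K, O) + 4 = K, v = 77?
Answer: -17597827013/78913 ≈ -2.2300e+5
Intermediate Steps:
u(K, O) = 8/(-4 + K)
c = 16279154/73 (c = 8/(-4 + 77) - 1*(-223002) = 8/73 + 223002 = 16279154/73 ≈ 2.2300e+5)
L = 1276 (L = 4 - 2*(-125 - 87)*(-81 + 84) = 4 - (-424)*3 = 4 - 2*(-636) = 4 + 1272 = 1276)
w(b, B) = (B + b)/(1276 + b) (w(b, B) = (B + b)/(b + 1276) = (B + b)/(1276 + b))
w(-195, -648) - c = (-648 - 195)/(1276 - 195) - 1*16279154/73 = -843/1081 - 16279154/73 = -17597827013/78913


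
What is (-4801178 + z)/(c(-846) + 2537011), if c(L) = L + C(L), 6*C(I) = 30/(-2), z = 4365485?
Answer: -290462/1690775 ≈ -0.17179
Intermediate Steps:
C(I) = -5/2 (C(I) = (30/(-2))/6 = (30*(-1/2))/6 = (1/6)*(-15) = -5/2)
c(L) = -5/2 + L (c(L) = L - 5/2 = -5/2 + L)
(-4801178 + z)/(c(-846) + 2537011) = (-4801178 + 4365485)/((-5/2 - 846) + 2537011) = -435693/(-1697/2 + 2537011) = -435693/5072325/2 = -435693*2/5072325 = -290462/1690775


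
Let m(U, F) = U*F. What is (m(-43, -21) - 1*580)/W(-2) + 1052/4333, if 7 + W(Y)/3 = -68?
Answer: -1162859/974925 ≈ -1.1928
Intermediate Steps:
W(Y) = -225 (W(Y) = -21 + 3*(-68) = -21 - 204 = -225)
m(U, F) = F*U
(m(-43, -21) - 1*580)/W(-2) + 1052/4333 = (-21*(-43) - 1*580)/(-225) + 1052/4333 = (903 - 580)*(-1/225) + 1052*(1/4333) = 323*(-1/225) + 1052/4333 = -323/225 + 1052/4333 = -1162859/974925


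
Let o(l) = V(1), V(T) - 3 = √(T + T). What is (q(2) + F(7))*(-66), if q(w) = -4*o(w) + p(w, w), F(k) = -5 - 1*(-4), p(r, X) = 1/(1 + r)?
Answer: 836 + 264*√2 ≈ 1209.4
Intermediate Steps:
V(T) = 3 + √2*√T (V(T) = 3 + √(T + T) = 3 + √(2*T) = 3 + √2*√T)
o(l) = 3 + √2 (o(l) = 3 + √2*√1 = 3 + √2*1 = 3 + √2)
F(k) = -1 (F(k) = -5 + 4 = -1)
q(w) = -12 + 1/(1 + w) - 4*√2 (q(w) = -4*(3 + √2) + 1/(1 + w) = (-12 - 4*√2) + 1/(1 + w) = -12 + 1/(1 + w) - 4*√2)
(q(2) + F(7))*(-66) = ((1 - 4*(1 + 2)*(3 + √2))/(1 + 2) - 1)*(-66) = ((1 - 4*3*(3 + √2))/3 - 1)*(-66) = ((1 + (-36 - 12*√2))/3 - 1)*(-66) = ((-35 - 12*√2)/3 - 1)*(-66) = ((-35/3 - 4*√2) - 1)*(-66) = (-38/3 - 4*√2)*(-66) = 836 + 264*√2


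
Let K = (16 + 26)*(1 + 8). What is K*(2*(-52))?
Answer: -39312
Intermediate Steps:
K = 378 (K = 42*9 = 378)
K*(2*(-52)) = 378*(2*(-52)) = 378*(-104) = -39312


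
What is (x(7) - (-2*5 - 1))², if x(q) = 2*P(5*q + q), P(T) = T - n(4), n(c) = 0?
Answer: 9025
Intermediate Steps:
P(T) = T (P(T) = T - 1*0 = T + 0 = T)
x(q) = 12*q (x(q) = 2*(5*q + q) = 2*(6*q) = 12*q)
(x(7) - (-2*5 - 1))² = (12*7 - (-2*5 - 1))² = (84 - (-10 - 1))² = (84 - 1*(-11))² = (84 + 11)² = 95² = 9025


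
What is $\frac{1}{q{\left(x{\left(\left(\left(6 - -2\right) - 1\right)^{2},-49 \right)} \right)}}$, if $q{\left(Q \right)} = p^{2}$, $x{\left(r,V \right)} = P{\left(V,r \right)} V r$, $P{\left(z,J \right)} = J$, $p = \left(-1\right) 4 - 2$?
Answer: $\frac{1}{36} \approx 0.027778$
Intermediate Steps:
$p = -6$ ($p = -4 - 2 = -6$)
$x{\left(r,V \right)} = V r^{2}$ ($x{\left(r,V \right)} = r V r = V r r = V r^{2}$)
$q{\left(Q \right)} = 36$ ($q{\left(Q \right)} = \left(-6\right)^{2} = 36$)
$\frac{1}{q{\left(x{\left(\left(\left(6 - -2\right) - 1\right)^{2},-49 \right)} \right)}} = \frac{1}{36}$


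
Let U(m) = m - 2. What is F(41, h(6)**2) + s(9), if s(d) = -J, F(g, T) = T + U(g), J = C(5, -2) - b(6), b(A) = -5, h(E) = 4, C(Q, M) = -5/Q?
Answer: 51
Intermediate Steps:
J = 4 (J = -5/5 - 1*(-5) = -5*1/5 + 5 = -1 + 5 = 4)
U(m) = -2 + m
F(g, T) = -2 + T + g (F(g, T) = T + (-2 + g) = -2 + T + g)
s(d) = -4 (s(d) = -1*4 = -4)
F(41, h(6)**2) + s(9) = (-2 + 4**2 + 41) - 4 = (-2 + 16 + 41) - 4 = 55 - 4 = 51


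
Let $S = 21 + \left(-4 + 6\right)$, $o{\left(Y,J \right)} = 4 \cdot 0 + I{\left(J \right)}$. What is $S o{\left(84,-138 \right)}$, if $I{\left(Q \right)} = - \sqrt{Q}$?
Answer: $- 23 i \sqrt{138} \approx - 270.19 i$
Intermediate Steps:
$o{\left(Y,J \right)} = - \sqrt{J}$ ($o{\left(Y,J \right)} = 4 \cdot 0 - \sqrt{J} = 0 - \sqrt{J} = - \sqrt{J}$)
$S = 23$ ($S = 21 + 2 = 23$)
$S o{\left(84,-138 \right)} = 23 \left(- \sqrt{-138}\right) = 23 \left(- i \sqrt{138}\right) = - 23 i \sqrt{138}$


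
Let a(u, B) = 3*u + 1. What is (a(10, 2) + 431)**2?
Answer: 213444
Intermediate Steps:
a(u, B) = 1 + 3*u
(a(10, 2) + 431)**2 = ((1 + 3*10) + 431)**2 = ((1 + 30) + 431)**2 = (31 + 431)**2 = 462**2 = 213444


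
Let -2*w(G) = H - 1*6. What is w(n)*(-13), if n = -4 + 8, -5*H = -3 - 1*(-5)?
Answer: -208/5 ≈ -41.600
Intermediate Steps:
H = -2/5 (H = -(-3 - 1*(-5))/5 = -(-3 + 5)/5 = -1/5*2 = -2/5 ≈ -0.40000)
n = 4
w(G) = 16/5 (w(G) = -(-2/5 - 1*6)/2 = -(-2/5 - 6)/2 = -1/2*(-32/5) = 16/5)
w(n)*(-13) = (16/5)*(-13) = -208/5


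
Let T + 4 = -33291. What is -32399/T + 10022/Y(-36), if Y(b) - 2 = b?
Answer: -166290462/566015 ≈ -293.79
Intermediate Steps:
T = -33295 (T = -4 - 33291 = -33295)
Y(b) = 2 + b
-32399/T + 10022/Y(-36) = -32399/(-33295) + 10022/(2 - 36) = -32399*(-1/33295) + 10022/(-34) = 32399/33295 + 10022*(-1/34) = 32399/33295 - 5011/17 = -166290462/566015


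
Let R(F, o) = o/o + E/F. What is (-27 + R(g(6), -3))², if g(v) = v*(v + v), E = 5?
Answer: 3485689/5184 ≈ 672.39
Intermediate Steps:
g(v) = 2*v² (g(v) = v*(2*v) = 2*v²)
R(F, o) = 1 + 5/F (R(F, o) = o/o + 5/F = 1 + 5/F)
(-27 + R(g(6), -3))² = (-27 + (5 + 2*6²)/((2*6²)))² = (-27 + (5 + 2*36)/((2*36)))² = (-27 + (5 + 72)/72)² = (-27 + (1/72)*77)² = (-27 + 77/72)² = (-1867/72)² = 3485689/5184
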